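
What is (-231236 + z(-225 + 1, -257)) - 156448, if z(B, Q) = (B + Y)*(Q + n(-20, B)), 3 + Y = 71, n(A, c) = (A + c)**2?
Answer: -9635208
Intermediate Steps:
Y = 68 (Y = -3 + 71 = 68)
z(B, Q) = (68 + B)*(Q + (-20 + B)**2) (z(B, Q) = (B + 68)*(Q + (-20 + B)**2) = (68 + B)*(Q + (-20 + B)**2))
(-231236 + z(-225 + 1, -257)) - 156448 = (-231236 + (68*(-257) + 68*(-20 + (-225 + 1))**2 + (-225 + 1)*(-257) + (-225 + 1)*(-20 + (-225 + 1))**2)) - 156448 = (-231236 + (-17476 + 68*(-20 - 224)**2 - 224*(-257) - 224*(-20 - 224)**2)) - 156448 = (-231236 + (-17476 + 68*(-244)**2 + 57568 - 224*(-244)**2)) - 156448 = (-231236 + (-17476 + 68*59536 + 57568 - 224*59536)) - 156448 = (-231236 + (-17476 + 4048448 + 57568 - 13336064)) - 156448 = (-231236 - 9247524) - 156448 = -9478760 - 156448 = -9635208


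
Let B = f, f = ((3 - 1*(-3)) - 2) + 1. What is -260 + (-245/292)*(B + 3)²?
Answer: -22900/73 ≈ -313.70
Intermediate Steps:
f = 5 (f = ((3 + 3) - 2) + 1 = (6 - 2) + 1 = 4 + 1 = 5)
B = 5
-260 + (-245/292)*(B + 3)² = -260 + (-245/292)*(5 + 3)² = -260 - 245*1/292*8² = -260 - 245/292*64 = -260 - 3920/73 = -22900/73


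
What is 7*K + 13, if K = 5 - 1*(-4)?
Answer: 76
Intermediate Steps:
K = 9 (K = 5 + 4 = 9)
7*K + 13 = 7*9 + 13 = 63 + 13 = 76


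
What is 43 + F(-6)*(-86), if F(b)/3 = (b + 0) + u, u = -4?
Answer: 2623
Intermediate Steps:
F(b) = -12 + 3*b (F(b) = 3*((b + 0) - 4) = 3*(b - 4) = 3*(-4 + b) = -12 + 3*b)
43 + F(-6)*(-86) = 43 + (-12 + 3*(-6))*(-86) = 43 + (-12 - 18)*(-86) = 43 - 30*(-86) = 43 + 2580 = 2623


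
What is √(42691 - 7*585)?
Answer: 2*√9649 ≈ 196.46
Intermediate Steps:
√(42691 - 7*585) = √(42691 - 4095) = √38596 = 2*√9649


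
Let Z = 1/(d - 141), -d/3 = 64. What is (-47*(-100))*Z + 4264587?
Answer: 1420102771/333 ≈ 4.2646e+6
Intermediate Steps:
d = -192 (d = -3*64 = -192)
Z = -1/333 (Z = 1/(-192 - 141) = 1/(-333) = -1/333 ≈ -0.0030030)
(-47*(-100))*Z + 4264587 = -47*(-100)*(-1/333) + 4264587 = 4700*(-1/333) + 4264587 = -4700/333 + 4264587 = 1420102771/333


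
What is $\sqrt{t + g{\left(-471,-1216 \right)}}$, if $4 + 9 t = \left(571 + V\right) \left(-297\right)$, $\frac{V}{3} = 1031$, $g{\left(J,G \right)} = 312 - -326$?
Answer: $\frac{i \sqrt{1082470}}{3} \approx 346.81 i$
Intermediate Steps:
$g{\left(J,G \right)} = 638$ ($g{\left(J,G \right)} = 312 + 326 = 638$)
$V = 3093$ ($V = 3 \cdot 1031 = 3093$)
$t = - \frac{1088212}{9}$ ($t = - \frac{4}{9} + \frac{\left(571 + 3093\right) \left(-297\right)}{9} = - \frac{4}{9} + \frac{3664 \left(-297\right)}{9} = - \frac{4}{9} + \frac{1}{9} \left(-1088208\right) = - \frac{4}{9} - 120912 = - \frac{1088212}{9} \approx -1.2091 \cdot 10^{5}$)
$\sqrt{t + g{\left(-471,-1216 \right)}} = \sqrt{- \frac{1088212}{9} + 638} = \sqrt{- \frac{1082470}{9}} = \frac{i \sqrt{1082470}}{3}$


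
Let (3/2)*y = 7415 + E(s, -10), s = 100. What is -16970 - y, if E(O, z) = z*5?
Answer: -21880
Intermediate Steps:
E(O, z) = 5*z
y = 4910 (y = 2*(7415 + 5*(-10))/3 = 2*(7415 - 50)/3 = (⅔)*7365 = 4910)
-16970 - y = -16970 - 1*4910 = -16970 - 4910 = -21880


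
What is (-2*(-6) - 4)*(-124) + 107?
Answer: -885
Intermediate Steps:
(-2*(-6) - 4)*(-124) + 107 = (12 - 4)*(-124) + 107 = 8*(-124) + 107 = -992 + 107 = -885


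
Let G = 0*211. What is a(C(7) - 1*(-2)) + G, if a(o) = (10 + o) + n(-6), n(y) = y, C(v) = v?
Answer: 13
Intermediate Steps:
G = 0
a(o) = 4 + o (a(o) = (10 + o) - 6 = 4 + o)
a(C(7) - 1*(-2)) + G = (4 + (7 - 1*(-2))) + 0 = (4 + (7 + 2)) + 0 = (4 + 9) + 0 = 13 + 0 = 13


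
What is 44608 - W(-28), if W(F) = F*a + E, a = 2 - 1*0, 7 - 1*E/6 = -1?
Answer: 44616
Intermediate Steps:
E = 48 (E = 42 - 6*(-1) = 42 + 6 = 48)
a = 2 (a = 2 + 0 = 2)
W(F) = 48 + 2*F (W(F) = F*2 + 48 = 2*F + 48 = 48 + 2*F)
44608 - W(-28) = 44608 - (48 + 2*(-28)) = 44608 - (48 - 56) = 44608 - 1*(-8) = 44608 + 8 = 44616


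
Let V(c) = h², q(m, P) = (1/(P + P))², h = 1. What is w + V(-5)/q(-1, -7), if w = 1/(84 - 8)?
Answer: 14897/76 ≈ 196.01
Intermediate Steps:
w = 1/76 ≈ 0.013158
q(m, P) = 1/(4*P²) (q(m, P) = (1/(2*P))² = 1/(4*P²))
V(c) = 1 (V(c) = 1² = 1)
w + V(-5)/q(-1, -7) = 1/76 + 1/((¼)/(-7)²) = 1/76 + 1/((¼)*(1/49)) = 1/76 + 1/(1/196) = 1/76 + 196*1 = 1/76 + 196 = 14897/76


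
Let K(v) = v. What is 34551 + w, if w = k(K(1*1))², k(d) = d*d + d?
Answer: 34555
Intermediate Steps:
k(d) = d + d² (k(d) = d² + d = d + d²)
w = 4 (w = ((1*1)*(1 + 1*1))² = (1*(1 + 1))² = (1*2)² = 2² = 4)
34551 + w = 34551 + 4 = 34555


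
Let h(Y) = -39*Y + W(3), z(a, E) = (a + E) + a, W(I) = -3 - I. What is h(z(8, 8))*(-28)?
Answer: 26376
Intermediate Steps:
z(a, E) = E + 2*a (z(a, E) = (E + a) + a = E + 2*a)
h(Y) = -6 - 39*Y (h(Y) = -39*Y + (-3 - 1*3) = -39*Y + (-3 - 3) = -39*Y - 6 = -6 - 39*Y)
h(z(8, 8))*(-28) = (-6 - 39*(8 + 2*8))*(-28) = (-6 - 39*(8 + 16))*(-28) = (-6 - 39*24)*(-28) = (-6 - 936)*(-28) = -942*(-28) = 26376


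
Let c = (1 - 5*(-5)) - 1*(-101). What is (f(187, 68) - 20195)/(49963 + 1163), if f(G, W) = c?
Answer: -10034/25563 ≈ -0.39252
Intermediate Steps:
c = 127 (c = (1 + 25) + 101 = 26 + 101 = 127)
f(G, W) = 127
(f(187, 68) - 20195)/(49963 + 1163) = (127 - 20195)/(49963 + 1163) = -20068/51126 = -20068*1/51126 = -10034/25563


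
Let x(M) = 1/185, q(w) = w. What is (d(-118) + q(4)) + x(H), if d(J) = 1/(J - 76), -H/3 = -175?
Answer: 143569/35890 ≈ 4.0003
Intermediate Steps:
H = 525 (H = -3*(-175) = 525)
d(J) = 1/(-76 + J)
x(M) = 1/185
(d(-118) + q(4)) + x(H) = (1/(-76 - 118) + 4) + 1/185 = (1/(-194) + 4) + 1/185 = (-1/194 + 4) + 1/185 = 775/194 + 1/185 = 143569/35890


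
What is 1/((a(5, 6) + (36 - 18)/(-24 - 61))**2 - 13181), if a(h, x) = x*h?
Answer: -7225/88821701 ≈ -8.1343e-5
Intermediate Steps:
a(h, x) = h*x
1/((a(5, 6) + (36 - 18)/(-24 - 61))**2 - 13181) = 1/((5*6 + (36 - 18)/(-24 - 61))**2 - 13181) = 1/((30 + 18/(-85))**2 - 13181) = 1/((30 + 18*(-1/85))**2 - 13181) = 1/((30 - 18/85)**2 - 13181) = 1/((2532/85)**2 - 13181) = 1/(6411024/7225 - 13181) = 1/(-88821701/7225) = -7225/88821701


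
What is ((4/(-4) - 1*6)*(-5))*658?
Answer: 23030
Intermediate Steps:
((4/(-4) - 1*6)*(-5))*658 = ((4*(-1/4) - 6)*(-5))*658 = ((-1 - 6)*(-5))*658 = -7*(-5)*658 = 35*658 = 23030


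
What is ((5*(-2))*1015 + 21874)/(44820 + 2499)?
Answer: 3908/15773 ≈ 0.24777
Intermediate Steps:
((5*(-2))*1015 + 21874)/(44820 + 2499) = (-10*1015 + 21874)/47319 = (-10150 + 21874)*(1/47319) = 11724*(1/47319) = 3908/15773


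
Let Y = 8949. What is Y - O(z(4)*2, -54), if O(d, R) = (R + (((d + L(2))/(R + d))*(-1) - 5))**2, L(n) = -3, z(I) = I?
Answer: 11597403/2116 ≈ 5480.8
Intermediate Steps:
O(d, R) = (-5 + R - (-3 + d)/(R + d))**2 (O(d, R) = (R + (((d - 3)/(R + d))*(-1) - 5))**2 = (R + (((-3 + d)/(R + d))*(-1) - 5))**2 = (R + (-(-3 + d)/(R + d) - 5))**2 = (R + (-5 - (-3 + d)/(R + d)))**2 = (-5 + R - (-3 + d)/(R + d))**2)
Y - O(z(4)*2, -54) = 8949 - (3 + (-54)**2 - 24*2 - 5*(-54) - 216*2)**2/(-54 + 4*2)**2 = 8949 - (3 + 2916 - 6*8 + 270 - 54*8)**2/(-54 + 8)**2 = 8949 - (3 + 2916 - 48 + 270 - 432)**2/(-46)**2 = 8949 - 2709**2/2116 = 8949 - 7338681/2116 = 11597403/2116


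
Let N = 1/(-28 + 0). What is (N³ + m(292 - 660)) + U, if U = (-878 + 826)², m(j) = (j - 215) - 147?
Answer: 43333247/21952 ≈ 1974.0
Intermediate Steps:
m(j) = -362 + j (m(j) = (-215 + j) - 147 = -362 + j)
N = -1/28 (N = 1/(-28) = -1/28 ≈ -0.035714)
U = 2704 (U = (-52)² = 2704)
(N³ + m(292 - 660)) + U = ((-1/28)³ + (-362 + (292 - 660))) + 2704 = (-1/21952 + (-362 - 368)) + 2704 = (-1/21952 - 730) + 2704 = -16024961/21952 + 2704 = 43333247/21952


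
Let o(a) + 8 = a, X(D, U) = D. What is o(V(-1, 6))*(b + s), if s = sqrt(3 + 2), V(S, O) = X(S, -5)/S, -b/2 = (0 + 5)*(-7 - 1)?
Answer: -560 - 7*sqrt(5) ≈ -575.65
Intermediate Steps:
b = 80 (b = -2*(0 + 5)*(-7 - 1) = -10*(-8) = -2*(-40) = 80)
V(S, O) = 1 (V(S, O) = S/S = 1)
o(a) = -8 + a
s = sqrt(5) ≈ 2.2361
o(V(-1, 6))*(b + s) = (-8 + 1)*(80 + sqrt(5)) = -7*(80 + sqrt(5)) = -560 - 7*sqrt(5)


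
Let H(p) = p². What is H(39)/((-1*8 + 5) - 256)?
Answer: -1521/259 ≈ -5.8726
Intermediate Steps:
H(39)/((-1*8 + 5) - 256) = 39²/((-1*8 + 5) - 256) = 1521/((-8 + 5) - 256) = 1521/(-3 - 256) = 1521/(-259) = 1521*(-1/259) = -1521/259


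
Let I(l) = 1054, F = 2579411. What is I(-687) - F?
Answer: -2578357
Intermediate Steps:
I(-687) - F = 1054 - 1*2579411 = 1054 - 2579411 = -2578357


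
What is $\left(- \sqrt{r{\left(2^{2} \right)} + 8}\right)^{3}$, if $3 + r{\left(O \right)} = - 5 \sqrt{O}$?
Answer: $5 i \sqrt{5} \approx 11.18 i$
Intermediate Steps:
$r{\left(O \right)} = -3 - 5 \sqrt{O}$
$\left(- \sqrt{r{\left(2^{2} \right)} + 8}\right)^{3} = \left(- \sqrt{\left(-3 - 5 \sqrt{2^{2}}\right) + 8}\right)^{3} = \left(- \sqrt{\left(-3 - 5 \sqrt{4}\right) + 8}\right)^{3} = \left(- \sqrt{\left(-3 - 10\right) + 8}\right)^{3} = \left(- \sqrt{-13 + 8}\right)^{3} = \left(- \sqrt{-5}\right)^{3} = \left(- i \sqrt{5}\right)^{3} = 5 i \sqrt{5}$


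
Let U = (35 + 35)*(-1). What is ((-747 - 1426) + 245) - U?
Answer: -1858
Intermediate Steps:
U = -70 (U = 70*(-1) = -70)
((-747 - 1426) + 245) - U = ((-747 - 1426) + 245) - 1*(-70) = (-2173 + 245) + 70 = -1928 + 70 = -1858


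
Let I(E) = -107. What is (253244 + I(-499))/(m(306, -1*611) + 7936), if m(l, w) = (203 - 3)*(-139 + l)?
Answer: 253137/41336 ≈ 6.1239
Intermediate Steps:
m(l, w) = -27800 + 200*l (m(l, w) = 200*(-139 + l) = -27800 + 200*l)
(253244 + I(-499))/(m(306, -1*611) + 7936) = (253244 - 107)/((-27800 + 200*306) + 7936) = 253137/((-27800 + 61200) + 7936) = 253137/(33400 + 7936) = 253137/41336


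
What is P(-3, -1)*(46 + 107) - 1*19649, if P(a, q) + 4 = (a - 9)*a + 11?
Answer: -13070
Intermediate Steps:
P(a, q) = 7 + a*(-9 + a) (P(a, q) = -4 + ((a - 9)*a + 11) = -4 + ((-9 + a)*a + 11) = -4 + (a*(-9 + a) + 11) = -4 + (11 + a*(-9 + a)) = 7 + a*(-9 + a))
P(-3, -1)*(46 + 107) - 1*19649 = (7 + (-3)² - 9*(-3))*(46 + 107) - 1*19649 = (7 + 9 + 27)*153 - 19649 = 43*153 - 19649 = 6579 - 19649 = -13070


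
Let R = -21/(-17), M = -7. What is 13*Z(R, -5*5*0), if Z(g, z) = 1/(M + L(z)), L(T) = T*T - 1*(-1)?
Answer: -13/6 ≈ -2.1667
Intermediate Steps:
L(T) = 1 + T² (L(T) = T² + 1 = 1 + T²)
R = 21/17 (R = -21*(-1/17) = 21/17 ≈ 1.2353)
Z(g, z) = 1/(-6 + z²) (Z(g, z) = 1/(-7 + (1 + z²)) = 1/(-6 + z²))
13*Z(R, -5*5*0) = 13/(-6 + (-5*5*0)²) = 13/(-6 + (-25*0)²) = 13/(-6 + 0²) = 13/(-6 + 0) = 13/(-6) = 13*(-⅙) = -13/6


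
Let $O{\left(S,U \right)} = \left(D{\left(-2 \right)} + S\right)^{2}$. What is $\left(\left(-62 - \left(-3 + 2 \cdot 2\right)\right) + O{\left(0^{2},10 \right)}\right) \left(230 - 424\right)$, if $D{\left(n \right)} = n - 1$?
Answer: $10476$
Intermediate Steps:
$D{\left(n \right)} = -1 + n$ ($D{\left(n \right)} = n - 1 = -1 + n$)
$O{\left(S,U \right)} = \left(-3 + S\right)^{2}$ ($O{\left(S,U \right)} = \left(\left(-1 - 2\right) + S\right)^{2} = \left(-3 + S\right)^{2}$)
$\left(\left(-62 - \left(-3 + 2 \cdot 2\right)\right) + O{\left(0^{2},10 \right)}\right) \left(230 - 424\right) = \left(\left(-62 - \left(-3 + 2 \cdot 2\right)\right) + \left(-3 + 0^{2}\right)^{2}\right) \left(230 - 424\right) = \left(\left(-62 - \left(-3 + 4\right)\right) + \left(-3 + 0\right)^{2}\right) \left(-194\right) = \left(\left(-62 - 1\right) + \left(-3\right)^{2}\right) \left(-194\right) = \left(\left(-62 - 1\right) + 9\right) \left(-194\right) = \left(-63 + 9\right) \left(-194\right) = \left(-54\right) \left(-194\right) = 10476$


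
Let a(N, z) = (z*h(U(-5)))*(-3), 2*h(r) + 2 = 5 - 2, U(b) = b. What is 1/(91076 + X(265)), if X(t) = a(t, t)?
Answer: 2/181357 ≈ 1.1028e-5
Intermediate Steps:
h(r) = 1/2 (h(r) = -1 + (5 - 2)/2 = -1 + (1/2)*3 = -1 + 3/2 = 1/2)
a(N, z) = -3*z/2 (a(N, z) = (z*(1/2))*(-3) = (z/2)*(-3) = -3*z/2)
X(t) = -3*t/2
1/(91076 + X(265)) = 1/(91076 - 3/2*265) = 1/(91076 - 795/2) = 1/(181357/2) = 2/181357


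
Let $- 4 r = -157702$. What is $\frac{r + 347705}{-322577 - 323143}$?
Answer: $- \frac{258087}{430480} \approx -0.59953$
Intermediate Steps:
$r = \frac{78851}{2}$ ($r = \left(- \frac{1}{4}\right) \left(-157702\right) = \frac{78851}{2} \approx 39426.0$)
$\frac{r + 347705}{-322577 - 323143} = \frac{\frac{78851}{2} + 347705}{-322577 - 323143} = \frac{774261}{2 \left(-645720\right)} = \frac{774261}{2} \left(- \frac{1}{645720}\right) = - \frac{258087}{430480}$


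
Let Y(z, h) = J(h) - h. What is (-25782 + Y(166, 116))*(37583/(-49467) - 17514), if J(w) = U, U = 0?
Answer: 22438095078658/49467 ≈ 4.5360e+8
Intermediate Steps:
J(w) = 0
Y(z, h) = -h (Y(z, h) = 0 - h = -h)
(-25782 + Y(166, 116))*(37583/(-49467) - 17514) = (-25782 - 1*116)*(37583/(-49467) - 17514) = (-25782 - 116)*(37583*(-1/49467) - 17514) = -25898*(-37583/49467 - 17514) = -25898*(-866402621/49467) = 22438095078658/49467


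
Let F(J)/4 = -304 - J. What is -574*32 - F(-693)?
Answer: -19924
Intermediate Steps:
F(J) = -1216 - 4*J (F(J) = 4*(-304 - J) = -1216 - 4*J)
-574*32 - F(-693) = -574*32 - (-1216 - 4*(-693)) = -18368 - (-1216 + 2772) = -18368 - 1*1556 = -18368 - 1556 = -19924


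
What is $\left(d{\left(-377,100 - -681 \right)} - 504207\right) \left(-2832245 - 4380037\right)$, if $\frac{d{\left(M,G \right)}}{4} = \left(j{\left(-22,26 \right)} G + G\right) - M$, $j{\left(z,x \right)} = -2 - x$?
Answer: $4233948511254$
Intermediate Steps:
$d{\left(M,G \right)} = - 108 G - 4 M$ ($d{\left(M,G \right)} = 4 \left(\left(\left(-2 - 26\right) G + G\right) - M\right) = 4 \left(\left(- 28 G + G\right) - M\right) = 4 \left(- 27 G - M\right) = 4 \left(- M - 27 G\right) = - 108 G - 4 M$)
$\left(d{\left(-377,100 - -681 \right)} - 504207\right) \left(-2832245 - 4380037\right) = \left(\left(- 108 \left(100 - -681\right) - -1508\right) - 504207\right) \left(-2832245 - 4380037\right) = \left(\left(- 108 \left(100 + 681\right) + 1508\right) - 504207\right) \left(-7212282\right) = \left(\left(\left(-108\right) 781 + 1508\right) - 504207\right) \left(-7212282\right) = \left(\left(-84348 + 1508\right) - 504207\right) \left(-7212282\right) = \left(-82840 - 504207\right) \left(-7212282\right) = \left(-587047\right) \left(-7212282\right) = 4233948511254$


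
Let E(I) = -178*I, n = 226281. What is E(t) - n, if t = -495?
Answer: -138171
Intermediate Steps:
E(t) - n = -178*(-495) - 1*226281 = 88110 - 226281 = -138171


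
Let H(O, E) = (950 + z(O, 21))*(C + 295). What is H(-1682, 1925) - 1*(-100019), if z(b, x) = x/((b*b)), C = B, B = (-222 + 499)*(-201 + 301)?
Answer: 75524226802251/2829124 ≈ 2.6695e+7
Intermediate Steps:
B = 27700 (B = 277*100 = 27700)
C = 27700
z(b, x) = x/b² (z(b, x) = x/(b²) = x/b²)
H(O, E) = 26595250 + 587895/O² (H(O, E) = (950 + 21/O²)*(27700 + 295) = (950 + 21/O²)*27995 = 26595250 + 587895/O²)
H(-1682, 1925) - 1*(-100019) = (26595250 + 587895/(-1682)²) - 1*(-100019) = (26595250 + 587895*(1/2829124)) + 100019 = (26595250 + 587895/2829124) + 100019 = 75241260648895/2829124 + 100019 = 75524226802251/2829124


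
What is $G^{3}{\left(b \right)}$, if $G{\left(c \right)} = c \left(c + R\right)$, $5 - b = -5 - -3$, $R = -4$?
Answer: $9261$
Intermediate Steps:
$b = 7$ ($b = 5 - \left(-5 - -3\right) = 5 - \left(-5 + 3\right) = 5 - -2 = 5 + 2 = 7$)
$G{\left(c \right)} = c \left(-4 + c\right)$ ($G{\left(c \right)} = c \left(c - 4\right) = c \left(-4 + c\right)$)
$G^{3}{\left(b \right)} = \left(7 \left(-4 + 7\right)\right)^{3} = \left(7 \cdot 3\right)^{3} = 21^{3} = 9261$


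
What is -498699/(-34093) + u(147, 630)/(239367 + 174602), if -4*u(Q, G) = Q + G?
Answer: 825757215063/56453780468 ≈ 14.627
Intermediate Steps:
u(Q, G) = -G/4 - Q/4 (u(Q, G) = -(Q + G)/4 = -(G + Q)/4 = -G/4 - Q/4)
-498699/(-34093) + u(147, 630)/(239367 + 174602) = -498699/(-34093) + (-1/4*630 - 1/4*147)/(239367 + 174602) = -498699*(-1/34093) + (-315/2 - 147/4)/413969 = 498699/34093 - 777/4*1/413969 = 498699/34093 - 777/1655876 = 825757215063/56453780468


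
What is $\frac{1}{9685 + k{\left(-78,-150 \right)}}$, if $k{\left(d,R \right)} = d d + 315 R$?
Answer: $- \frac{1}{31481} \approx -3.1765 \cdot 10^{-5}$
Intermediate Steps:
$k{\left(d,R \right)} = d^{2} + 315 R$
$\frac{1}{9685 + k{\left(-78,-150 \right)}} = \frac{1}{9685 + \left(\left(-78\right)^{2} + 315 \left(-150\right)\right)} = \frac{1}{9685 + \left(6084 - 47250\right)} = \frac{1}{9685 - 41166} = \frac{1}{-31481} = - \frac{1}{31481}$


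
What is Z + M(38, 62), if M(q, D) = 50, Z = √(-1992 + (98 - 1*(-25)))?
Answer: 50 + I*√1869 ≈ 50.0 + 43.232*I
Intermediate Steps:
Z = I*√1869 (Z = √(-1992 + (98 + 25)) = √(-1992 + 123) = √(-1869) = I*√1869 ≈ 43.232*I)
Z + M(38, 62) = I*√1869 + 50 = 50 + I*√1869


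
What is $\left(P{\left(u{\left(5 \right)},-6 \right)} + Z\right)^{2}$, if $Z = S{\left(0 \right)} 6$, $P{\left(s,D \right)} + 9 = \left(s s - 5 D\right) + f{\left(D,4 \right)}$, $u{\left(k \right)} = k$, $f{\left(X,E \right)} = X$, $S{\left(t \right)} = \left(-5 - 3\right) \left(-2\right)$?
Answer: $18496$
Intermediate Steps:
$S{\left(t \right)} = 16$ ($S{\left(t \right)} = \left(-8\right) \left(-2\right) = 16$)
$P{\left(s,D \right)} = -9 + s^{2} - 4 D$ ($P{\left(s,D \right)} = -9 - \left(4 D - s s\right) = -9 - \left(- s^{2} + 4 D\right) = -9 + s^{2} - 4 D$)
$Z = 96$ ($Z = 16 \cdot 6 = 96$)
$\left(P{\left(u{\left(5 \right)},-6 \right)} + Z\right)^{2} = \left(\left(-9 + 5^{2} - -24\right) + 96\right)^{2} = \left(\left(-9 + 25 + 24\right) + 96\right)^{2} = \left(40 + 96\right)^{2} = 136^{2} = 18496$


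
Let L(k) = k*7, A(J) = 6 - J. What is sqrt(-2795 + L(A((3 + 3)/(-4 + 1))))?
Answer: I*sqrt(2739) ≈ 52.335*I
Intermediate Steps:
L(k) = 7*k
sqrt(-2795 + L(A((3 + 3)/(-4 + 1)))) = sqrt(-2795 + 7*(6 - (3 + 3)/(-4 + 1))) = sqrt(-2795 + 7*(6 - 6/(-3))) = sqrt(-2795 + 7*(6 - 6*(-1)/3)) = sqrt(-2795 + 7*(6 - 1*(-2))) = sqrt(-2795 + 7*(6 + 2)) = sqrt(-2795 + 7*8) = sqrt(-2795 + 56) = sqrt(-2739) = I*sqrt(2739)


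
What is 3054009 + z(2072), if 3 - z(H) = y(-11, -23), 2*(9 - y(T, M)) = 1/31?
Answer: 189348187/62 ≈ 3.0540e+6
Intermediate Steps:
y(T, M) = 557/62 (y(T, M) = 9 - ½/31 = 9 - ½*1/31 = 9 - 1/62 = 557/62)
z(H) = -371/62 (z(H) = 3 - 1*557/62 = 3 - 557/62 = -371/62)
3054009 + z(2072) = 3054009 - 371/62 = 189348187/62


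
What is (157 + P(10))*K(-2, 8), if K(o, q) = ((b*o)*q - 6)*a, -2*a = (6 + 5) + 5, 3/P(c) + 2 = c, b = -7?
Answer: -133454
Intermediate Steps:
P(c) = 3/(-2 + c)
a = -8 (a = -((6 + 5) + 5)/2 = -(11 + 5)/2 = -½*16 = -8)
K(o, q) = 48 + 56*o*q (K(o, q) = ((-7*o)*q - 6)*(-8) = (-7*o*q - 6)*(-8) = (-6 - 7*o*q)*(-8) = 48 + 56*o*q)
(157 + P(10))*K(-2, 8) = (157 + 3/(-2 + 10))*(48 + 56*(-2)*8) = (157 + 3/8)*(48 - 896) = (157 + 3*(⅛))*(-848) = (157 + 3/8)*(-848) = (1259/8)*(-848) = -133454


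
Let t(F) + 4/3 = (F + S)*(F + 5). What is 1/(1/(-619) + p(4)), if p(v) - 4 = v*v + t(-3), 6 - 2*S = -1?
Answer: 1857/36518 ≈ 0.050852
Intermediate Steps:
S = 7/2 (S = 3 - ½*(-1) = 3 + ½ = 7/2 ≈ 3.5000)
t(F) = -4/3 + (5 + F)*(7/2 + F) (t(F) = -4/3 + (F + 7/2)*(F + 5) = -4/3 + (7/2 + F)*(5 + F) = -4/3 + (5 + F)*(7/2 + F))
p(v) = 11/3 + v² (p(v) = 4 + (v*v + (97/6 + (-3)² + (17/2)*(-3))) = 4 + (v² + (97/6 + 9 - 51/2)) = 4 + (v² - ⅓) = 4 + (-⅓ + v²) = 11/3 + v²)
1/(1/(-619) + p(4)) = 1/(1/(-619) + (11/3 + 4²)) = 1/(-1/619 + (11/3 + 16)) = 1/(-1/619 + 59/3) = 1/(36518/1857) = 1857/36518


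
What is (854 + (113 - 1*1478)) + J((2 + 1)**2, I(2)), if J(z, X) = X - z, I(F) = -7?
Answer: -527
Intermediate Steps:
(854 + (113 - 1*1478)) + J((2 + 1)**2, I(2)) = (854 + (113 - 1*1478)) + (-7 - (2 + 1)**2) = (854 + (113 - 1478)) + (-7 - 1*3**2) = (854 - 1365) + (-7 - 1*9) = -511 + (-7 - 9) = -511 - 16 = -527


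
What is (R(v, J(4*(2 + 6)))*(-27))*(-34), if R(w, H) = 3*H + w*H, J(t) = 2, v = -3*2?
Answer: -5508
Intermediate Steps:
v = -6
R(w, H) = 3*H + H*w
(R(v, J(4*(2 + 6)))*(-27))*(-34) = ((2*(3 - 6))*(-27))*(-34) = ((2*(-3))*(-27))*(-34) = -6*(-27)*(-34) = 162*(-34) = -5508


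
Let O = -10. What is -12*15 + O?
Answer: -190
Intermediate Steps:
-12*15 + O = -12*15 - 10 = -180 - 10 = -190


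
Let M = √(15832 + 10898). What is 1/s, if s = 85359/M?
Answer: 3*√330/28453 ≈ 0.0019154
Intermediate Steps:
M = 9*√330 (M = √26730 = 9*√330 ≈ 163.49)
s = 28453*√330/990 (s = 85359/((9*√330)) = 85359*(√330/2970) = 28453*√330/990 ≈ 522.10)
1/s = 1/(28453*√330/990) = 3*√330/28453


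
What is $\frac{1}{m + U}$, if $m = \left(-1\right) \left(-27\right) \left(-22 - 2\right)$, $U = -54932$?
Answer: $- \frac{1}{55580} \approx -1.7992 \cdot 10^{-5}$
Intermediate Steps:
$m = -648$ ($m = 27 \left(-24\right) = -648$)
$\frac{1}{m + U} = \frac{1}{-648 - 54932} = \frac{1}{-55580} = - \frac{1}{55580}$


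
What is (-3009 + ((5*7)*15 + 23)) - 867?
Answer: -3328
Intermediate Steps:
(-3009 + ((5*7)*15 + 23)) - 867 = (-3009 + (35*15 + 23)) - 867 = (-3009 + (525 + 23)) - 867 = (-3009 + 548) - 867 = -2461 - 867 = -3328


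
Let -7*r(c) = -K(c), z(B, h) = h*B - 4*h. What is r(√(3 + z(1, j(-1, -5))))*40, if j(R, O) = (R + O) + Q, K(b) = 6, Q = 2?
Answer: 240/7 ≈ 34.286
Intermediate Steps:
j(R, O) = 2 + O + R (j(R, O) = (R + O) + 2 = (O + R) + 2 = 2 + O + R)
z(B, h) = -4*h + B*h (z(B, h) = B*h - 4*h = -4*h + B*h)
r(c) = 6/7 (r(c) = -(-1)*6/7 = -⅐*(-6) = 6/7)
r(√(3 + z(1, j(-1, -5))))*40 = (6/7)*40 = 240/7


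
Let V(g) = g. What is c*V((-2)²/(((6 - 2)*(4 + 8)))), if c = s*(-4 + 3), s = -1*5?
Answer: 5/12 ≈ 0.41667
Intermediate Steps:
s = -5
c = 5 (c = -5*(-4 + 3) = -5*(-1) = 5)
c*V((-2)²/(((6 - 2)*(4 + 8)))) = 5*((-2)²/(((6 - 2)*(4 + 8)))) = 5*(4/((4*12))) = 5*(4/48) = 5*(4*(1/48)) = 5*(1/12) = 5/12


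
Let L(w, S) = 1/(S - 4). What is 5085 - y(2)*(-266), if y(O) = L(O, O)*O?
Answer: 4819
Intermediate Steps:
L(w, S) = 1/(-4 + S)
y(O) = O/(-4 + O)
5085 - y(2)*(-266) = 5085 - 2/(-4 + 2)*(-266) = 5085 - 2/(-2)*(-266) = 5085 - 2*(-½)*(-266) = 5085 - (-1)*(-266) = 5085 - 1*266 = 5085 - 266 = 4819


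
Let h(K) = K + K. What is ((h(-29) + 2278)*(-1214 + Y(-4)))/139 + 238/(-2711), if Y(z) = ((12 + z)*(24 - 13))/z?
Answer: -7438800202/376829 ≈ -19741.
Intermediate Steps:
h(K) = 2*K
Y(z) = (132 + 11*z)/z (Y(z) = ((12 + z)*11)/z = (132 + 11*z)/z)
((h(-29) + 2278)*(-1214 + Y(-4)))/139 + 238/(-2711) = ((2*(-29) + 2278)*(-1214 + (11 + 132/(-4))))/139 + 238/(-2711) = ((-58 + 2278)*(-1214 + (11 + 132*(-¼))))*(1/139) + 238*(-1/2711) = (2220*(-1214 + (11 - 33)))*(1/139) - 238/2711 = (2220*(-1214 - 22))*(1/139) - 238/2711 = (2220*(-1236))*(1/139) - 238/2711 = -2743920*1/139 - 238/2711 = -2743920/139 - 238/2711 = -7438800202/376829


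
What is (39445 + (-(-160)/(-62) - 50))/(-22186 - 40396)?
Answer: -1221165/1940042 ≈ -0.62945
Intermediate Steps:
(39445 + (-(-160)/(-62) - 50))/(-22186 - 40396) = (39445 + (-(-160)*(-1)/62 - 50))/(-62582) = (39445 + (-40*2/31 - 50))*(-1/62582) = (39445 + (-80/31 - 50))*(-1/62582) = (39445 - 1630/31)*(-1/62582) = (1221165/31)*(-1/62582) = -1221165/1940042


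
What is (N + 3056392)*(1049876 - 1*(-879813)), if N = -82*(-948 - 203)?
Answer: 6080013929286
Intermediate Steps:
N = 94382 (N = -82*(-1151) = 94382)
(N + 3056392)*(1049876 - 1*(-879813)) = (94382 + 3056392)*(1049876 - 1*(-879813)) = 3150774*(1049876 + 879813) = 3150774*1929689 = 6080013929286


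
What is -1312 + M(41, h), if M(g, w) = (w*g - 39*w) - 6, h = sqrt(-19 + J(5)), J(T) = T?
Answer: -1318 + 2*I*sqrt(14) ≈ -1318.0 + 7.4833*I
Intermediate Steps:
h = I*sqrt(14) (h = sqrt(-19 + 5) = sqrt(-14) = I*sqrt(14) ≈ 3.7417*I)
M(g, w) = -6 - 39*w + g*w (M(g, w) = (g*w - 39*w) - 6 = (-39*w + g*w) - 6 = -6 - 39*w + g*w)
-1312 + M(41, h) = -1312 + (-6 - 39*I*sqrt(14) + 41*(I*sqrt(14))) = -1312 + (-6 - 39*I*sqrt(14) + 41*I*sqrt(14)) = -1312 + (-6 + 2*I*sqrt(14)) = -1318 + 2*I*sqrt(14)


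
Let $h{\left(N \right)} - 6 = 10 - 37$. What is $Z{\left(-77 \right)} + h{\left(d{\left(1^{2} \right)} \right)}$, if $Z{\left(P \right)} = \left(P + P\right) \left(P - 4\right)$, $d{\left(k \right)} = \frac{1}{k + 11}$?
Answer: $12453$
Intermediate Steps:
$d{\left(k \right)} = \frac{1}{11 + k}$
$Z{\left(P \right)} = 2 P \left(-4 + P\right)$
$h{\left(N \right)} = -21$ ($h{\left(N \right)} = 6 + \left(10 - 37\right) = 6 - 27 = -21$)
$Z{\left(-77 \right)} + h{\left(d{\left(1^{2} \right)} \right)} = 2 \left(-77\right) \left(-4 - 77\right) - 21 = 2 \left(-77\right) \left(-81\right) - 21 = 12474 - 21 = 12453$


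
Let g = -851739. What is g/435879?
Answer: -283913/145293 ≈ -1.9541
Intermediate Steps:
g/435879 = -851739/435879 = -851739*1/435879 = -283913/145293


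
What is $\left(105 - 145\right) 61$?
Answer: $-2440$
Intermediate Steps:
$\left(105 - 145\right) 61 = \left(-40\right) 61 = -2440$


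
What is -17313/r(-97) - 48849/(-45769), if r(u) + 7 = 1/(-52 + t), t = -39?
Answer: 2487567141/1006918 ≈ 2470.5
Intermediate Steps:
r(u) = -638/91 (r(u) = -7 + 1/(-52 - 39) = -7 + 1/(-91) = -7 - 1/91 = -638/91)
-17313/r(-97) - 48849/(-45769) = -17313/(-638/91) - 48849/(-45769) = -17313*(-91/638) - 48849*(-1/45769) = 54327/22 + 48849/45769 = 2487567141/1006918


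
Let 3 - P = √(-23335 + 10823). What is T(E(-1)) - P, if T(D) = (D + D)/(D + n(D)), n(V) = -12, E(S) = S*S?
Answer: -35/11 + 4*I*√782 ≈ -3.1818 + 111.86*I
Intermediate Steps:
E(S) = S²
T(D) = 2*D/(-12 + D) (T(D) = (D + D)/(D - 12) = (2*D)/(-12 + D) = 2*D/(-12 + D))
P = 3 - 4*I*√782 (P = 3 - √(-23335 + 10823) = 3 - √(-12512) = 3 - 4*I*√782 ≈ 3.0 - 111.86*I)
T(E(-1)) - P = 2*(-1)²/(-12 + (-1)²) - (3 - 4*I*√782) = 2*1/(-12 + 1) + (-3 + 4*I*√782) = 2*1/(-11) + (-3 + 4*I*√782) = 2*1*(-1/11) + (-3 + 4*I*√782) = -2/11 + (-3 + 4*I*√782) = -35/11 + 4*I*√782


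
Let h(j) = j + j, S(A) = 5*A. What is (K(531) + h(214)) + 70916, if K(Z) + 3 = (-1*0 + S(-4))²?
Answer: 71741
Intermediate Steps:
K(Z) = 397 (K(Z) = -3 + (-1*0 + 5*(-4))² = -3 + (0 - 20)² = -3 + (-20)² = -3 + 400 = 397)
h(j) = 2*j
(K(531) + h(214)) + 70916 = (397 + 2*214) + 70916 = (397 + 428) + 70916 = 825 + 70916 = 71741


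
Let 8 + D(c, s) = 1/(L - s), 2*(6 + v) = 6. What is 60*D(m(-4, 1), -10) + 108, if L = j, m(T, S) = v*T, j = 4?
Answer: -2574/7 ≈ -367.71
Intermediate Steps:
v = -3 (v = -6 + (1/2)*6 = -6 + 3 = -3)
m(T, S) = -3*T
L = 4
D(c, s) = -8 + 1/(4 - s)
60*D(m(-4, 1), -10) + 108 = 60*((31 - 8*(-10))/(-4 - 10)) + 108 = 60*((31 + 80)/(-14)) + 108 = 60*(-1/14*111) + 108 = 60*(-111/14) + 108 = -3330/7 + 108 = -2574/7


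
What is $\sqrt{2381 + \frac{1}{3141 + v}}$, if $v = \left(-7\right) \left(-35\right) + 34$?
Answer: $\frac{\sqrt{773586995}}{570} \approx 48.795$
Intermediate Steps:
$v = 279$ ($v = 245 + 34 = 279$)
$\sqrt{2381 + \frac{1}{3141 + v}} = \sqrt{2381 + \frac{1}{3141 + 279}} = \sqrt{2381 + \frac{1}{3420}} = \sqrt{\frac{8143021}{3420}} = \frac{\sqrt{773586995}}{570}$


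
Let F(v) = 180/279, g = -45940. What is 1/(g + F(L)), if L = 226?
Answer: -31/1424120 ≈ -2.1768e-5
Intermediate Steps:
F(v) = 20/31 (F(v) = 180*(1/279) = 20/31)
1/(g + F(L)) = 1/(-45940 + 20/31) = 1/(-1424120/31) = -31/1424120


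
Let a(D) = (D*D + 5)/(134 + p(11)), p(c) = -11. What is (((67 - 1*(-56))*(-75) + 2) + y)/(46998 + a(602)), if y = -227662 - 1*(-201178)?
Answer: -1463987/2047721 ≈ -0.71493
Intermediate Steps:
y = -26484 (y = -227662 + 201178 = -26484)
a(D) = 5/123 + D**2/123 (a(D) = (D*D + 5)/(134 - 11) = (D**2 + 5)/123 = (5 + D**2)*(1/123) = 5/123 + D**2/123)
(((67 - 1*(-56))*(-75) + 2) + y)/(46998 + a(602)) = (((67 - 1*(-56))*(-75) + 2) - 26484)/(46998 + (5/123 + (1/123)*602**2)) = (((67 + 56)*(-75) + 2) - 26484)/(46998 + (5/123 + (1/123)*362404)) = ((123*(-75) + 2) - 26484)/(46998 + (5/123 + 362404/123)) = ((-9225 + 2) - 26484)/(46998 + 120803/41) = (-9223 - 26484)/(2047721/41) = -35707*41/2047721 = -1463987/2047721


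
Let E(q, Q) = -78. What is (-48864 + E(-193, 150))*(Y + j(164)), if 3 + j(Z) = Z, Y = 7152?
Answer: -357912846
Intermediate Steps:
j(Z) = -3 + Z
(-48864 + E(-193, 150))*(Y + j(164)) = (-48864 - 78)*(7152 + (-3 + 164)) = -48942*(7152 + 161) = -48942*7313 = -357912846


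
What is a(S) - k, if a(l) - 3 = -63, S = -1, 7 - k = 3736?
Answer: 3669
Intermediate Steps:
k = -3729 (k = 7 - 1*3736 = 7 - 3736 = -3729)
a(l) = -60 (a(l) = 3 - 63 = -60)
a(S) - k = -60 - 1*(-3729) = -60 + 3729 = 3669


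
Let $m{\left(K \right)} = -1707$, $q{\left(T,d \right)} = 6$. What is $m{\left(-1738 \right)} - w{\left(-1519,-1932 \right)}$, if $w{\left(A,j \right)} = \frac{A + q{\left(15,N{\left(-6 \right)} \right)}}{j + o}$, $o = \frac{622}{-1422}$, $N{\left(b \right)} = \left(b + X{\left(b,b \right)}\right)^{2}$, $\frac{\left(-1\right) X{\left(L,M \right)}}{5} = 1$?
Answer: $- \frac{2346430584}{1373963} \approx -1707.8$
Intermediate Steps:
$X{\left(L,M \right)} = -5$ ($X{\left(L,M \right)} = \left(-5\right) 1 = -5$)
$N{\left(b \right)} = \left(-5 + b\right)^{2}$ ($N{\left(b \right)} = \left(b - 5\right)^{2} = \left(-5 + b\right)^{2}$)
$o = - \frac{311}{711}$ ($o = 622 \left(- \frac{1}{1422}\right) = - \frac{311}{711} \approx -0.43741$)
$w{\left(A,j \right)} = \frac{6 + A}{- \frac{311}{711} + j}$ ($w{\left(A,j \right)} = \frac{A + 6}{j - \frac{311}{711}} = \frac{6 + A}{- \frac{311}{711} + j}$)
$m{\left(-1738 \right)} - w{\left(-1519,-1932 \right)} = -1707 - \frac{711 \left(6 - 1519\right)}{-311 + 711 \left(-1932\right)} = -1707 - 711 \frac{1}{-311 - 1373652} \left(-1513\right) = -1707 - 711 \frac{1}{-1373963} \left(-1513\right) = -1707 - 711 \left(- \frac{1}{1373963}\right) \left(-1513\right) = -1707 - \frac{1075743}{1373963} = - \frac{2346430584}{1373963}$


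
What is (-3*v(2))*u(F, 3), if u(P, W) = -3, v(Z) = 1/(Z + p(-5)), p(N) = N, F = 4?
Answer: -3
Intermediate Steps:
v(Z) = 1/(-5 + Z) (v(Z) = 1/(Z - 5) = 1/(-5 + Z))
(-3*v(2))*u(F, 3) = -3/(-5 + 2)*(-3) = -3/(-3)*(-3) = -3*(-⅓)*(-3) = 1*(-3) = -3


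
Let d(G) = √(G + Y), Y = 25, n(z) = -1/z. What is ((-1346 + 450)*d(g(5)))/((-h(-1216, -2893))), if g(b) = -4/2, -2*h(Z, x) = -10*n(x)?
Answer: 2592128*√23/5 ≈ 2.4863e+6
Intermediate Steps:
h(Z, x) = -5/x (h(Z, x) = -(-5)*(-1/x) = -5/x)
g(b) = -2 (g(b) = -4*½ = -2)
d(G) = √(25 + G) (d(G) = √(G + 25) = √(25 + G))
((-1346 + 450)*d(g(5)))/((-h(-1216, -2893))) = ((-1346 + 450)*√(25 - 2))/((-(-5)/(-2893))) = (-896*√23)/((-(-5)*(-1)/2893)) = (-896*√23)/((-1*5/2893)) = (-896*√23)/(-5/2893) = -896*√23*(-2893/5) = 2592128*√23/5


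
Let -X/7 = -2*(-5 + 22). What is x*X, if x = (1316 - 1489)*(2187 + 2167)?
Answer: -179271596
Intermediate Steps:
X = 238 (X = -(-14)*(-5 + 22) = -(-14)*17 = -7*(-34) = 238)
x = -753242 (x = -173*4354 = -753242)
x*X = -753242*238 = -179271596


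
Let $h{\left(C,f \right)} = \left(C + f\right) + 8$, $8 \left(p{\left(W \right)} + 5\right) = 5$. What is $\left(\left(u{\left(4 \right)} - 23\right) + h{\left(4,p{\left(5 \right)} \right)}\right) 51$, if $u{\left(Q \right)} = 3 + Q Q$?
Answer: $\frac{1479}{8} \approx 184.88$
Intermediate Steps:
$u{\left(Q \right)} = 3 + Q^{2}$
$p{\left(W \right)} = - \frac{35}{8}$ ($p{\left(W \right)} = -5 + \frac{1}{8} \cdot 5 = -5 + \frac{5}{8} = - \frac{35}{8}$)
$h{\left(C,f \right)} = 8 + C + f$
$\left(\left(u{\left(4 \right)} - 23\right) + h{\left(4,p{\left(5 \right)} \right)}\right) 51 = \left(\left(\left(3 + 4^{2}\right) - 23\right) + \left(8 + 4 - \frac{35}{8}\right)\right) 51 = \left(\left(\left(3 + 16\right) - 23\right) + \frac{61}{8}\right) 51 = \left(\left(19 - 23\right) + \frac{61}{8}\right) 51 = \left(-4 + \frac{61}{8}\right) 51 = \frac{29}{8} \cdot 51 = \frac{1479}{8}$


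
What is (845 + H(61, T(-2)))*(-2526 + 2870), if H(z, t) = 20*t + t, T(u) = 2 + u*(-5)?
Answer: 377368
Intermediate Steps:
T(u) = 2 - 5*u
H(z, t) = 21*t
(845 + H(61, T(-2)))*(-2526 + 2870) = (845 + 21*(2 - 5*(-2)))*(-2526 + 2870) = (845 + 21*(2 + 10))*344 = (845 + 21*12)*344 = (845 + 252)*344 = 1097*344 = 377368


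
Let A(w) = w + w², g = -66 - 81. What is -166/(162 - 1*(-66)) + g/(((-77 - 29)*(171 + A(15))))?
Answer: -299935/413877 ≈ -0.72470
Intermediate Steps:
g = -147
-166/(162 - 1*(-66)) + g/(((-77 - 29)*(171 + A(15)))) = -166/(162 - 1*(-66)) - 147*1/((-77 - 29)*(171 + 15*(1 + 15))) = -166/(162 + 66) - 147*(-1/(106*(171 + 15*16))) = -166/228 - 147*(-1/(106*(171 + 240))) = -166*1/228 - 147/((-106*411)) = -83/114 - 147/(-43566) = -83/114 - 147*(-1/43566) = -83/114 + 49/14522 = -299935/413877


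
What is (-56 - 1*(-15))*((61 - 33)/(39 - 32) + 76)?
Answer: -3280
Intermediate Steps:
(-56 - 1*(-15))*((61 - 33)/(39 - 32) + 76) = (-56 + 15)*(28/7 + 76) = -41*(28*(⅐) + 76) = -41*(4 + 76) = -41*80 = -3280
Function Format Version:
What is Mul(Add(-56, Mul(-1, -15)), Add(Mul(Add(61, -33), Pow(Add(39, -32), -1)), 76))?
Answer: -3280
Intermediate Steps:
Mul(Add(-56, Mul(-1, -15)), Add(Mul(Add(61, -33), Pow(Add(39, -32), -1)), 76)) = Mul(Add(-56, 15), Add(Mul(28, Pow(7, -1)), 76)) = Mul(-41, Add(Mul(28, Rational(1, 7)), 76)) = Mul(-41, Add(4, 76)) = Mul(-41, 80) = -3280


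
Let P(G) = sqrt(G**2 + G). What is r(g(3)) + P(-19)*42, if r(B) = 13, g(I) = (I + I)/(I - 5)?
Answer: 13 + 126*sqrt(38) ≈ 789.72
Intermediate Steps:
P(G) = sqrt(G + G**2)
g(I) = 2*I/(-5 + I) (g(I) = (2*I)/(-5 + I) = 2*I/(-5 + I))
r(g(3)) + P(-19)*42 = 13 + sqrt(-19*(1 - 19))*42 = 13 + sqrt(-19*(-18))*42 = 13 + sqrt(342)*42 = 13 + (3*sqrt(38))*42 = 13 + 126*sqrt(38)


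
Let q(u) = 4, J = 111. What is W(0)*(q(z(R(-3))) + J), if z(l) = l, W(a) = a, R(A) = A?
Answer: 0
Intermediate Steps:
W(0)*(q(z(R(-3))) + J) = 0*(4 + 111) = 0*115 = 0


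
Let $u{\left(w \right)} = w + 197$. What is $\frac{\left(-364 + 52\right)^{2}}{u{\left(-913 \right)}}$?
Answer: $- \frac{24336}{179} \approx -135.96$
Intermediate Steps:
$u{\left(w \right)} = 197 + w$
$\frac{\left(-364 + 52\right)^{2}}{u{\left(-913 \right)}} = \frac{\left(-364 + 52\right)^{2}}{197 - 913} = \frac{\left(-312\right)^{2}}{-716} = 97344 \left(- \frac{1}{716}\right) = - \frac{24336}{179}$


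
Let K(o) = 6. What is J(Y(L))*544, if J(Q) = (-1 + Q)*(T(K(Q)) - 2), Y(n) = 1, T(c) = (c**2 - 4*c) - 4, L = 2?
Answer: 0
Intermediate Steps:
T(c) = -4 + c**2 - 4*c
J(Q) = -6 + 6*Q (J(Q) = (-1 + Q)*((-4 + 6**2 - 4*6) - 2) = (-1 + Q)*((-4 + 36 - 24) - 2) = (-1 + Q)*(8 - 2) = (-1 + Q)*6 = -6 + 6*Q)
J(Y(L))*544 = (-6 + 6*1)*544 = (-6 + 6)*544 = 0*544 = 0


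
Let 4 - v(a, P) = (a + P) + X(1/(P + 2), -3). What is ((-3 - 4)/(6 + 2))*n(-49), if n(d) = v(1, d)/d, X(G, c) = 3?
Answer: 7/8 ≈ 0.87500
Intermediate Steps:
v(a, P) = 1 - P - a (v(a, P) = 4 - ((a + P) + 3) = 4 - ((P + a) + 3) = 4 - (3 + P + a) = 4 + (-3 - P - a) = 1 - P - a)
n(d) = -1 (n(d) = (1 - d - 1*1)/d = (1 - d - 1)/d = (-d)/d = -1)
((-3 - 4)/(6 + 2))*n(-49) = ((-3 - 4)/(6 + 2))*(-1) = -7/8*(-1) = 7/8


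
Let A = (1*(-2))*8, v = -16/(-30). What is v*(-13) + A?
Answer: -344/15 ≈ -22.933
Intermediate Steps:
v = 8/15 (v = -16*(-1/30) = 8/15 ≈ 0.53333)
A = -16 (A = -2*8 = -16)
v*(-13) + A = (8/15)*(-13) - 16 = -104/15 - 16 = -344/15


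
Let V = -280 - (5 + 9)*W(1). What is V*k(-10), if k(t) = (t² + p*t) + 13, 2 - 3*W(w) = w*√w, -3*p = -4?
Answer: -255346/9 ≈ -28372.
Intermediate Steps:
p = 4/3 (p = -⅓*(-4) = 4/3 ≈ 1.3333)
W(w) = ⅔ - w^(3/2)/3 (W(w) = ⅔ - w*√w/3 = ⅔ - w^(3/2)/3)
k(t) = 13 + t² + 4*t/3 (k(t) = (t² + 4*t/3) + 13 = 13 + t² + 4*t/3)
V = -854/3 (V = -280 - (5 + 9)*(⅔ - 1^(3/2)/3) = -280 - 14*(⅔ - ⅓*1) = -280 - 14*(⅔ - ⅓) = -280 - 14/3 = -854/3 ≈ -284.67)
V*k(-10) = -854*(13 + (-10)² + (4/3)*(-10))/3 = -854*(13 + 100 - 40/3)/3 = -854/3*299/3 = -255346/9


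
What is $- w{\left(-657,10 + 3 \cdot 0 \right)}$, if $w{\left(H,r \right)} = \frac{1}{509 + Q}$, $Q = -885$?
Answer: $\frac{1}{376} \approx 0.0026596$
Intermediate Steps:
$w{\left(H,r \right)} = - \frac{1}{376}$ ($w{\left(H,r \right)} = \frac{1}{509 - 885} = \frac{1}{-376} = - \frac{1}{376}$)
$- w{\left(-657,10 + 3 \cdot 0 \right)} = \left(-1\right) \left(- \frac{1}{376}\right) = \frac{1}{376}$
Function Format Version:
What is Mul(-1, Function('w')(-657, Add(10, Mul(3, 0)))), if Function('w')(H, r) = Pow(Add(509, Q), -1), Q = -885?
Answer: Rational(1, 376) ≈ 0.0026596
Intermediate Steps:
Function('w')(H, r) = Rational(-1, 376) (Function('w')(H, r) = Pow(Add(509, -885), -1) = Pow(-376, -1) = Rational(-1, 376))
Mul(-1, Function('w')(-657, Add(10, Mul(3, 0)))) = Mul(-1, Rational(-1, 376)) = Rational(1, 376)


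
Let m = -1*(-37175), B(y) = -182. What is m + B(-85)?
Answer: 36993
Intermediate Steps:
m = 37175
m + B(-85) = 37175 - 182 = 36993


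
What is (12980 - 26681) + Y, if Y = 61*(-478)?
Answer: -42859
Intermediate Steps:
Y = -29158
(12980 - 26681) + Y = (12980 - 26681) - 29158 = -13701 - 29158 = -42859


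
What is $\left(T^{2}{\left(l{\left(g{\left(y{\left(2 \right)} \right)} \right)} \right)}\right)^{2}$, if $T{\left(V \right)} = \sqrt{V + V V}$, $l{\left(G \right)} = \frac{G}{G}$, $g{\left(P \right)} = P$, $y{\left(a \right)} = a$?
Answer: $4$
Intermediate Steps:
$l{\left(G \right)} = 1$
$T{\left(V \right)} = \sqrt{V + V^{2}}$
$\left(T^{2}{\left(l{\left(g{\left(y{\left(2 \right)} \right)} \right)} \right)}\right)^{2} = \left(\left(\sqrt{1 \left(1 + 1\right)}\right)^{2}\right)^{2} = \left(\left(\sqrt{1 \cdot 2}\right)^{2}\right)^{2} = \left(\left(\sqrt{2}\right)^{2}\right)^{2} = 2^{2} = 4$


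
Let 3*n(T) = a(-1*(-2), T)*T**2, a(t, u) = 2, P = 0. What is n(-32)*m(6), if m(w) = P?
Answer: 0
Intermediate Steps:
m(w) = 0
n(T) = 2*T**2/3 (n(T) = (2*T**2)/3 = 2*T**2/3)
n(-32)*m(6) = ((2/3)*(-32)**2)*0 = ((2/3)*1024)*0 = (2048/3)*0 = 0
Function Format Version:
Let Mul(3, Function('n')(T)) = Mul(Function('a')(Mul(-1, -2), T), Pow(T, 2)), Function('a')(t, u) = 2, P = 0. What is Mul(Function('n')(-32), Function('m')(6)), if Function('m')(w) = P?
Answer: 0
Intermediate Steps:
Function('m')(w) = 0
Function('n')(T) = Mul(Rational(2, 3), Pow(T, 2)) (Function('n')(T) = Mul(Rational(1, 3), Mul(2, Pow(T, 2))) = Mul(Rational(2, 3), Pow(T, 2)))
Mul(Function('n')(-32), Function('m')(6)) = Mul(Mul(Rational(2, 3), Pow(-32, 2)), 0) = Mul(Mul(Rational(2, 3), 1024), 0) = Mul(Rational(2048, 3), 0) = 0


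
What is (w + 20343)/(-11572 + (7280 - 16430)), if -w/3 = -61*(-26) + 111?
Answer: -7626/10361 ≈ -0.73603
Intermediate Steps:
w = -5091 (w = -3*(-61*(-26) + 111) = -3*(1586 + 111) = -3*1697 = -5091)
(w + 20343)/(-11572 + (7280 - 16430)) = (-5091 + 20343)/(-11572 + (7280 - 16430)) = 15252/(-11572 - 9150) = 15252/(-20722) = 15252*(-1/20722) = -7626/10361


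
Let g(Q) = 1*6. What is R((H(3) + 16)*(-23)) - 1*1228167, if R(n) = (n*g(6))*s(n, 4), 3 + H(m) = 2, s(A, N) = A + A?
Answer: 200133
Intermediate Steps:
s(A, N) = 2*A
H(m) = -1 (H(m) = -3 + 2 = -1)
g(Q) = 6
R(n) = 12*n² (R(n) = (n*6)*(2*n) = (6*n)*(2*n) = 12*n²)
R((H(3) + 16)*(-23)) - 1*1228167 = 12*((-1 + 16)*(-23))² - 1*1228167 = 12*(15*(-23))² - 1228167 = 12*(-345)² - 1228167 = 12*119025 - 1228167 = 1428300 - 1228167 = 200133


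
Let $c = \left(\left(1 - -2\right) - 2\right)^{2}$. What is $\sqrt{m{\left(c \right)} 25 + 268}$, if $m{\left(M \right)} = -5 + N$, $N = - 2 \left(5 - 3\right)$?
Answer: $\sqrt{43} \approx 6.5574$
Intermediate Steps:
$N = -4$ ($N = \left(-2\right) 2 = -4$)
$c = 1$ ($c = \left(\left(1 + 2\right) - 2\right)^{2} = \left(3 - 2\right)^{2} = 1^{2} = 1$)
$m{\left(M \right)} = -9$ ($m{\left(M \right)} = -5 - 4 = -9$)
$\sqrt{m{\left(c \right)} 25 + 268} = \sqrt{\left(-9\right) 25 + 268} = \sqrt{-225 + 268} = \sqrt{43}$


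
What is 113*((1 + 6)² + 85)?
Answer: 15142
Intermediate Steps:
113*((1 + 6)² + 85) = 113*(7² + 85) = 113*(49 + 85) = 113*134 = 15142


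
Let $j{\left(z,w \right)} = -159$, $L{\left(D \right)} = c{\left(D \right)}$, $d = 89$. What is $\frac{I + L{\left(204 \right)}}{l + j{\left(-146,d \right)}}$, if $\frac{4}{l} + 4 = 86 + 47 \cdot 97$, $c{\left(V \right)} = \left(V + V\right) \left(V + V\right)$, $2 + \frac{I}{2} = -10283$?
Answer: $- \frac{677094054}{737915} \approx -917.58$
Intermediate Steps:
$I = -20570$ ($I = -4 + 2 \left(-10283\right) = -4 - 20566 = -20570$)
$c{\left(V \right)} = 4 V^{2}$ ($c{\left(V \right)} = 2 V 2 V = 4 V^{2}$)
$L{\left(D \right)} = 4 D^{2}$
$l = \frac{4}{4641}$ ($l = \frac{4}{-4 + \left(86 + 47 \cdot 97\right)} = \frac{4}{-4 + \left(86 + 4559\right)} = \frac{4}{-4 + 4645} = \frac{4}{4641} \approx 0.00086188$)
$\frac{I + L{\left(204 \right)}}{l + j{\left(-146,d \right)}} = \frac{-20570 + 4 \cdot 204^{2}}{\frac{4}{4641} - 159} = \frac{-20570 + 4 \cdot 41616}{- \frac{737915}{4641}} = \left(-20570 + 166464\right) \left(- \frac{4641}{737915}\right) = 145894 \left(- \frac{4641}{737915}\right) = - \frac{677094054}{737915}$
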